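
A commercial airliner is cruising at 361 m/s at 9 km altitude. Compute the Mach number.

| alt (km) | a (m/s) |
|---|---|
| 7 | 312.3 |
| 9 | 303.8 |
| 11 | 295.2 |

M = 1.19

At 9 km, from the table: a = 303.8 m/s.
M = v/a = 361 / 303.8 = 1.19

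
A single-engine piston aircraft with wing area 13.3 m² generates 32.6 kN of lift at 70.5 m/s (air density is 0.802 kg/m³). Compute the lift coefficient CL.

From L = ½ρv²S·CL, rearranging gives CL = 2L/(ρv²S).
CL = 2 × 32600 / (0.802 × 70.5² × 13.3) = 1.23

CL = 1.23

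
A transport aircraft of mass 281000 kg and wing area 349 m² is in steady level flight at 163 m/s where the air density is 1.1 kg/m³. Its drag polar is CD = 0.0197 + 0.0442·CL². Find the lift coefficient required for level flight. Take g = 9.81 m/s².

CL = 0.541

Level flight ⇒ L = W = m·g = 281000 × 9.81 = 2.7566×10^6 N.
Dynamic pressure q = 0.5 × 1.1 × 163² = 14610 Pa.
Required CL = L/(qS) = 2.7566×10^6/(14610·349) = 0.5405.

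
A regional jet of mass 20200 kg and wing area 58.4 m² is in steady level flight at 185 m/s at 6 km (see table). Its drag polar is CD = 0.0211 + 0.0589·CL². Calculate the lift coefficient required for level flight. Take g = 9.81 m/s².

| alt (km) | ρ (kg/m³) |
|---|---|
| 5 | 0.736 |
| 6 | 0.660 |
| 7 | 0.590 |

CL = 0.3

At 6 km, from the table: ρ = 0.660 kg/m³.
Level flight ⇒ L = W = m·g = 20200 × 9.81 = 1.9816×10^5 N.
q = ½ρv² = ½ × 0.66 × 185² = 11290 Pa.
CL = 2W/(ρv²S) = 2×1.9816×10^5/(0.66×185²×58.4) = 0.3004.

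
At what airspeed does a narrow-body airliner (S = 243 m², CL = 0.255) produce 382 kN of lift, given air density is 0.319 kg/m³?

v = 197 m/s

L = ½ρv²S·CL ⇒ v = √(2L/(ρ·S·CL))
v = √(2 × 3.82×10^5 / (0.319 × 243 × 0.255)) = √38650 = 197 m/s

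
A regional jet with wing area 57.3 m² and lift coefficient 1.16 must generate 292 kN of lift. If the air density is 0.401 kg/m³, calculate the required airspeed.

L = ½ρv²S·CL ⇒ v = √(2L/(ρ·S·CL))
v = √(2 × 2.92×10^5 / (0.401 × 57.3 × 1.16)) = √21910 = 148 m/s

v = 148 m/s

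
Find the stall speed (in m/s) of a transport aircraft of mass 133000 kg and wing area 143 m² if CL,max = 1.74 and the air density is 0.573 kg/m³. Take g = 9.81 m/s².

Weight W = mg = 133000 × 9.81 = 1.305×10^6 N.
From L = ½ρV²S·CL,max = W: V_stall = √(2W/(ρSCL,max)) = √(2·1.305×10^6/(0.573·143·1.74))
V_stall = √18300 = 135 m/s

V_stall = 135 m/s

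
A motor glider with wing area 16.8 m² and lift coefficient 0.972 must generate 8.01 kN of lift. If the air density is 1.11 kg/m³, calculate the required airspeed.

v = 29.7 m/s

L = ½ρv²S·CL ⇒ v = √(2L/(ρ·S·CL))
v = √(2 × 8010 / (1.11 × 16.8 × 0.972)) = √883.8 = 29.7 m/s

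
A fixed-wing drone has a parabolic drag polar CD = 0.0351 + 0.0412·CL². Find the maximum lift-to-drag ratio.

For CD = CD0 + K·CL², (L/D)max occurs at CL* = √(CD0/K) and equals 1/(2√(K·CD0)).
(L/D)max = 1/(2√(0.0412 × 0.0351)) = 1/(2 × 0.03803) = 13.1

(L/D)max = 13.1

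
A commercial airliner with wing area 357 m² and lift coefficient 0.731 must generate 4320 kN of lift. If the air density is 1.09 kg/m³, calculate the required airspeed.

L = ½ρv²S·CL ⇒ v = √(2L/(ρ·S·CL))
v = √(2 × 4.32×10^6 / (1.09 × 357 × 0.731)) = √30370 = 174 m/s

v = 174 m/s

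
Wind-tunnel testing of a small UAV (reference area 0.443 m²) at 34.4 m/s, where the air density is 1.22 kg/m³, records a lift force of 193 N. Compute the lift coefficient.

From L = ½ρv²S·CL, rearranging gives CL = 2L/(ρv²S).
CL = 2 × 193 / (1.22 × 34.4² × 0.443) = 0.604

CL = 0.604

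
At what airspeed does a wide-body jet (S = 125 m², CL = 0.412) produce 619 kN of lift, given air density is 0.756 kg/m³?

v = 178 m/s

L = ½ρv²S·CL ⇒ v = √(2L/(ρ·S·CL))
v = √(2 × 6.19×10^5 / (0.756 × 125 × 0.412)) = √31800 = 178 m/s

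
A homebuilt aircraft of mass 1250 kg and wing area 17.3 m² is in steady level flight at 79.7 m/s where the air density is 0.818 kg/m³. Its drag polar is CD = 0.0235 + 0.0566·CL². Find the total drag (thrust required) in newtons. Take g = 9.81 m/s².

Level flight ⇒ L = W = m·g = 1250 × 9.81 = 12262 N.
Dynamic pressure q = 0.5 × 0.818 × 79.7² = 2598 Pa.
CL = W/(q·S) = 12262 / (2598 × 17.3) = 0.2728.
CD = 0.0235 + 0.0566 × 0.2728² = 0.02771.
D = q·S·CD = 2598 × 17.3 × 0.02771 = 1246 N

D = 1250 N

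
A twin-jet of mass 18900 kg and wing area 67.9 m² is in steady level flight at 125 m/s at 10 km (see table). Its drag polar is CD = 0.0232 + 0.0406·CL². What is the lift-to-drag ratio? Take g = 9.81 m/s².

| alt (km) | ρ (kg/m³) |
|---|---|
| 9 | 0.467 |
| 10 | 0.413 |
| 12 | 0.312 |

At 10 km, from the table: ρ = 0.413 kg/m³.
Level flight ⇒ L = W = m·g = 18900 × 9.81 = 1.8541×10^5 N.
q = ½ρv² = ½ × 0.413 × 125² = 3227 Pa.
Required CL = L/(qS) = 1.8541×10^5/(3227·67.9) = 0.8463.
CD = 0.0232 + 0.0406 × 0.8463² = 0.05228.
L/D = CL/CD = 0.8463 / 0.05228 = 16.2

L/D = 16.2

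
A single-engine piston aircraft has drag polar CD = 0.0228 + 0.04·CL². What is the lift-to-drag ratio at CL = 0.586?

L/D = 16

CD = 0.0228 + 0.04 × 0.586² = 0.03654
L/D = CL/CD = 0.586 / 0.03654 = 16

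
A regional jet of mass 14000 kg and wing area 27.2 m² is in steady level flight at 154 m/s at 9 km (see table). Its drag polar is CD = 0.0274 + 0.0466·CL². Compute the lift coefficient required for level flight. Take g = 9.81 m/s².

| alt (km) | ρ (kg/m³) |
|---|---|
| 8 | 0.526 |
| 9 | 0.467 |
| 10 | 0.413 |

At 9 km, from the table: ρ = 0.467 kg/m³.
Level flight ⇒ L = W = m·g = 14000 × 9.81 = 1.3734×10^5 N.
Dynamic pressure q = 0.5 × 0.467 × 154² = 5538 Pa.
CL = 2W/(ρv²S) = 2×1.3734×10^5/(0.467×154²×27.2) = 0.9118.

CL = 0.912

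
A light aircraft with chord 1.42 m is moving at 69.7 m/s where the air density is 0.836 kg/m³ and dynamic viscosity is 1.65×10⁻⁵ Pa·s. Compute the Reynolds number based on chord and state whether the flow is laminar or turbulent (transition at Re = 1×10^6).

Re = ρ·v·c/μ = 0.836 × 69.7 × 1.42 / (1.65×10⁻⁵) = 5.01×10^6
Since 5.01×10^6 > 1×10^6, the flow is turbulent.

Re = 5.01×10^6 (turbulent)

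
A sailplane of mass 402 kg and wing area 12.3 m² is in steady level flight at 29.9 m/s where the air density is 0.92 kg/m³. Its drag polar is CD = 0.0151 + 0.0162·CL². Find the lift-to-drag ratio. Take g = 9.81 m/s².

L/D = 31.3

Weight W = mg = 402 × 9.81 = 3943.6 N; in level flight L = W.
Dynamic pressure q = 0.5 × 0.92 × 29.9² = 411.2 Pa.
CL = W/(q·S) = 3943.6 / (411.2 × 12.3) = 0.7796.
CD = 0.0151 + 0.0162 × 0.7796² = 0.02495.
L/D = CL/CD = 0.7796 / 0.02495 = 31.3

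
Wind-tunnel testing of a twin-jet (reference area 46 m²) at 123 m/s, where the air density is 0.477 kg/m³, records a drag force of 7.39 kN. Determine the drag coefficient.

From D = ½ρv²S·CD, rearranging gives CD = 2D/(ρv²S).
CD = 2 × 7390 / (0.477 × 123² × 46) = 0.0445

CD = 0.0445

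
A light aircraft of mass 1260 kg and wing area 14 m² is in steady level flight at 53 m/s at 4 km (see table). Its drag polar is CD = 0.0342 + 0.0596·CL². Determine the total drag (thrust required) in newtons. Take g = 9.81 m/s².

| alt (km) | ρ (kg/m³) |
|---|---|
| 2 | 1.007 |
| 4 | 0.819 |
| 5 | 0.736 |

At 4 km, from the table: ρ = 0.819 kg/m³.
Weight W = mg = 1260 × 9.81 = 12361 N; in level flight L = W.
Dynamic pressure q = 0.5 × 0.819 × 53² = 1150 Pa.
Required CL = L/(qS) = 12361/(1150·14) = 0.7675.
CD = 0.0342 + 0.0596 × 0.7675² = 0.06931.
D = q·S·CD = 1150 × 14 × 0.06931 = 1116 N

D = 1120 N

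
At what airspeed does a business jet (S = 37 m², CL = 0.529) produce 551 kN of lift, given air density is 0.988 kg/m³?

v = 239 m/s

L = ½ρv²S·CL ⇒ v = √(2L/(ρ·S·CL))
v = √(2 × 5.51×10^5 / (0.988 × 37 × 0.529)) = √56990 = 239 m/s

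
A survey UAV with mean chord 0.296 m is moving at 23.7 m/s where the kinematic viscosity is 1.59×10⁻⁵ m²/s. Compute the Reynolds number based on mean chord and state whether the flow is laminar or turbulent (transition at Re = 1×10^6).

Re = 4.41×10^5 (laminar)

Re = v·c/ν = 23.7 × 0.296 / (1.59×10⁻⁵) = 4.41×10^5
Since 4.41×10^5 < 1×10^6, the flow is laminar.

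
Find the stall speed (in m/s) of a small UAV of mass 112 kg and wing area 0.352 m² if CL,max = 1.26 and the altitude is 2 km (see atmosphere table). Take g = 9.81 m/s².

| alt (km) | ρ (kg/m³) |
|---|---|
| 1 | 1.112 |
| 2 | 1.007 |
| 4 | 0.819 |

V_stall = 70.1 m/s

At 2 km, from the table: ρ = 1.007 kg/m³.
Weight W = mg = 112 × 9.81 = 1099 N.
V_stall = √(2W/(ρ·S·CL,max)) = √(2 × 1099 / (1.007 × 0.352 × 1.26))
V_stall = √4920 = 70.1 m/s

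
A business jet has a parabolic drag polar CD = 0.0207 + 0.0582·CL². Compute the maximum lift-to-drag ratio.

For CD = CD0 + K·CL², (L/D)max occurs at CL* = √(CD0/K) and equals 1/(2√(K·CD0)).
(L/D)max = 1/(2√(0.0582 × 0.0207)) = 1/(2 × 0.03471) = 14.4

(L/D)max = 14.4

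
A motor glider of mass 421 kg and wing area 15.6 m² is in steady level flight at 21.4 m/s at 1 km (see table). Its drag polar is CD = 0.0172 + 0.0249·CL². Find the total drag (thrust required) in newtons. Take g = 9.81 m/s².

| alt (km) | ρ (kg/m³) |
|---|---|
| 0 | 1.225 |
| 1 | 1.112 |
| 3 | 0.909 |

D = 175 N

At 1 km, from the table: ρ = 1.112 kg/m³.
Weight W = mg = 421 × 9.81 = 4130 N; in level flight L = W.
Dynamic pressure q = 0.5 × 1.112 × 21.4² = 254.6 Pa.
Required CL = L/(qS) = 4130/(254.6·15.6) = 1.04.
CD = 0.0172 + 0.0249 × 1.04² = 0.04412.
D = q·S·CD = 254.6 × 15.6 × 0.04412 = 175.2 N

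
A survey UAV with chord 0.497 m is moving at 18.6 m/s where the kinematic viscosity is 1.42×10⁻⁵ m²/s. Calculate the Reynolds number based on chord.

Re = v·c/ν = 18.6 × 0.497 / (1.42×10⁻⁵) = 6.51×10^5

Re = 6.51×10^5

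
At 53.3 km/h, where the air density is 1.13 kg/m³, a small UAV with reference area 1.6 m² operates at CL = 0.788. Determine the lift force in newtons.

L = 156 N

Convert speed: v = 53.3 km/h ÷ 3.6 = 14.81 m/s.
Dynamic pressure q = ½ρv² = ½ × 1.13 × 14.81² = 123.9 Pa.
L = q·S·CL = 123.9 × 1.6 × 0.788 = 156 N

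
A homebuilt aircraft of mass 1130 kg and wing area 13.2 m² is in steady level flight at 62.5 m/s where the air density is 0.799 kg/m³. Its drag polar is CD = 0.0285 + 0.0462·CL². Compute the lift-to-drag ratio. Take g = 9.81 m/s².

In steady level flight, lift balances weight: W = mg = 1130 × 9.81 = 11085 N.
Dynamic pressure q = 0.5 × 0.799 × 62.5² = 1561 Pa.
Required CL = L/(qS) = 11085/(1561·13.2) = 0.5381.
CD = 0.0285 + 0.0462 × 0.5381² = 0.04188.
L/D = CL/CD = 0.5381 / 0.04188 = 12.8

L/D = 12.8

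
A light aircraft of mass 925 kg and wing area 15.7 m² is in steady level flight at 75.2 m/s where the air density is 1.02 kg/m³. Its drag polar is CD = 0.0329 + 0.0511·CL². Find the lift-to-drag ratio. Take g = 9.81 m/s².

Level flight ⇒ L = W = m·g = 925 × 9.81 = 9074.2 N.
q = ½ρv² = ½ × 1.02 × 75.2² = 2884 Pa.
CL = 2W/(ρv²S) = 2×9074.2/(1.02×75.2²×15.7) = 0.2004.
CD = 0.0329 + 0.0511 × 0.2004² = 0.03495.
L/D = CL/CD = 0.2004 / 0.03495 = 5.73

L/D = 5.73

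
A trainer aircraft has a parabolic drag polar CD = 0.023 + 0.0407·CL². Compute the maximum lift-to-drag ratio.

For CD = CD0 + K·CL², (L/D)max occurs at CL* = √(CD0/K) and equals 1/(2√(K·CD0)).
(L/D)max = 1/(2√(0.0407 × 0.023)) = 1/(2 × 0.0306) = 16.3

(L/D)max = 16.3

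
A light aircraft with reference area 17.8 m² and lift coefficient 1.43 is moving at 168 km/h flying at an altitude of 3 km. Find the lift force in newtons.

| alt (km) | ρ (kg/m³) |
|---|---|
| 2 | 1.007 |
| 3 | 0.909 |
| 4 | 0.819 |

At 3 km, from the table: ρ = 0.909 kg/m³.
Convert speed: v = 168 km/h ÷ 3.6 = 46.67 m/s.
Dynamic pressure q = ½ρv² = ½ × 0.909 × 46.67² = 989.8 Pa.
L = q·S·CL = 989.8 × 17.8 × 1.43 = 25200 N ≈ 25.2 kN

L = 25200 N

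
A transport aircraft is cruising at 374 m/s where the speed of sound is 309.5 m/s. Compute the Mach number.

M = v/a = 374 / 309.5 = 1.21

M = 1.21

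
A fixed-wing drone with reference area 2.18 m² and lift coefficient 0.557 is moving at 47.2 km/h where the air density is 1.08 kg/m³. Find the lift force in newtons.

Convert speed: v = 47.2 km/h ÷ 3.6 = 13.11 m/s.
L = ½ρv²S·CL = ½ × 1.08 × 13.11² × 2.18 × 0.557 = 113 N

L = 113 N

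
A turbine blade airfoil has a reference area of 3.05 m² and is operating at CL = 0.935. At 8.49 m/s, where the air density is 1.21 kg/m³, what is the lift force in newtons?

L = ½ρv²S·CL = ½ × 1.21 × 8.49² × 3.05 × 0.935 = 124 N

L = 124 N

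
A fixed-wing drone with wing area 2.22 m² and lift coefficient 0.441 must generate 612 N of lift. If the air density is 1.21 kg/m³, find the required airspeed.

L = ½ρv²S·CL ⇒ v = √(2L/(ρ·S·CL))
v = √(2 × 612 / (1.21 × 2.22 × 0.441)) = √1033 = 32.1 m/s

v = 32.1 m/s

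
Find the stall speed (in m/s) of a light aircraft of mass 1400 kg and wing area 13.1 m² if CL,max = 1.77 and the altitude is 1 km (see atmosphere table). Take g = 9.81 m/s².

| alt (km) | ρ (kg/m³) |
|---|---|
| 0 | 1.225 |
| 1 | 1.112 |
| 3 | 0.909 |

V_stall = 32.6 m/s

At 1 km, from the table: ρ = 1.112 kg/m³.
At stall, lift equals weight: L = W = m·g = 1400 × 9.81 = 13730 N.
From L = ½ρV²S·CL,max = W: V_stall = √(2W/(ρSCL,max)) = √(2·13730/(1.112·13.1·1.77))
V_stall = √1065 = 32.6 m/s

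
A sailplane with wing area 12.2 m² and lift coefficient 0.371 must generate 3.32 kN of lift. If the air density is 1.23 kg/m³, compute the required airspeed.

L = ½ρv²S·CL ⇒ v = √(2L/(ρ·S·CL))
v = √(2 × 3320 / (1.23 × 12.2 × 0.371)) = √1193 = 34.5 m/s

v = 34.5 m/s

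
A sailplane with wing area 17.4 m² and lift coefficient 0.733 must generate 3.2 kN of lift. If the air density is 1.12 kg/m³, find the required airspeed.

v = 21.2 m/s

L = ½ρv²S·CL ⇒ v = √(2L/(ρ·S·CL))
v = √(2 × 3200 / (1.12 × 17.4 × 0.733)) = √448 = 21.2 m/s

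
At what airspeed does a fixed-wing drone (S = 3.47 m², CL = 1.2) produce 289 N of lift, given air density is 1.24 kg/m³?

L = ½ρv²S·CL ⇒ v = √(2L/(ρ·S·CL))
v = √(2 × 289 / (1.24 × 3.47 × 1.2)) = √111.9 = 10.6 m/s

v = 10.6 m/s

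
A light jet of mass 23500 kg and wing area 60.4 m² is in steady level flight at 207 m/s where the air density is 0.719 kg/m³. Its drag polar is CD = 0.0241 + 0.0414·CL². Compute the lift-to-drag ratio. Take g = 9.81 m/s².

L/D = 9.3

Weight W = mg = 23500 × 9.81 = 2.3054×10^5 N; in level flight L = W.
Dynamic pressure q = 0.5 × 0.719 × 207² = 15400 Pa.
CL = 2W/(ρv²S) = 2×2.3054×10^5/(0.719×207²×60.4) = 0.2478.
CD = 0.0241 + 0.0414 × 0.2478² = 0.02664.
L/D = CL/CD = 0.2478 / 0.02664 = 9.3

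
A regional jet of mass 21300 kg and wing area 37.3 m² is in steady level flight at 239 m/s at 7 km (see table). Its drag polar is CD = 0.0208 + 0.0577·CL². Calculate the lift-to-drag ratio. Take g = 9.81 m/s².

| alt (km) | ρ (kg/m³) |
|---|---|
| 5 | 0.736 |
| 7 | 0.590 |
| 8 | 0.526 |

At 7 km, from the table: ρ = 0.590 kg/m³.
Weight W = mg = 21300 × 9.81 = 2.0895×10^5 N; in level flight L = W.
q = ½ρv² = ½ × 0.59 × 239² = 16850 Pa.
Required CL = L/(qS) = 2.0895×10^5/(16850·37.3) = 0.3324.
CD = 0.0208 + 0.0577 × 0.3324² = 0.02718.
L/D = CL/CD = 0.3324 / 0.02718 = 12.2

L/D = 12.2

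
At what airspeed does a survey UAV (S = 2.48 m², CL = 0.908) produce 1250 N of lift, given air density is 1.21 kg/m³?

L = ½ρv²S·CL ⇒ v = √(2L/(ρ·S·CL))
v = √(2 × 1250 / (1.21 × 2.48 × 0.908)) = √917.5 = 30.3 m/s

v = 30.3 m/s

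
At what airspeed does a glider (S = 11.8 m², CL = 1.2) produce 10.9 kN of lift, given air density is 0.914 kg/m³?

v = 41 m/s

L = ½ρv²S·CL ⇒ v = √(2L/(ρ·S·CL))
v = √(2 × 10900 / (0.914 × 11.8 × 1.2)) = √1684 = 41 m/s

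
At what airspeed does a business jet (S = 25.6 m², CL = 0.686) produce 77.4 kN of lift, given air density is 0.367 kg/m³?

v = 155 m/s

L = ½ρv²S·CL ⇒ v = √(2L/(ρ·S·CL))
v = √(2 × 77400 / (0.367 × 25.6 × 0.686)) = √24020 = 155 m/s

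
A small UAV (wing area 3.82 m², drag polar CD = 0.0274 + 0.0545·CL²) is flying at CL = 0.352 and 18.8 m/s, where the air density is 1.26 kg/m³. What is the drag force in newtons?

CD = 0.0274 + 0.0545 × 0.352² = 0.03415
D = ½ρv²S·CD = ½ × 1.26 × 18.8² × 3.82 × 0.03415 = 29 N

D = 29 N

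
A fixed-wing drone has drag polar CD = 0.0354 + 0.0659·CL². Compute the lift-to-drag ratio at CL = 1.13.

L/D = 9.45

CD = 0.0354 + 0.0659 × 1.13² = 0.1195
L/D = CL/CD = 1.13 / 0.1195 = 9.45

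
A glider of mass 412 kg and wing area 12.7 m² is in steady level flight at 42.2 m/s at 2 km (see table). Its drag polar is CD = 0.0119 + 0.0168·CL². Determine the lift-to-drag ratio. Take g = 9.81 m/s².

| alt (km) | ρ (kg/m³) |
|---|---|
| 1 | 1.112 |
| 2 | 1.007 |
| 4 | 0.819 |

At 2 km, from the table: ρ = 1.007 kg/m³.
In steady level flight, lift balances weight: W = mg = 412 × 9.81 = 4041.7 N.
Dynamic pressure q = 0.5 × 1.007 × 42.2² = 896.7 Pa.
CL = W/(q·S) = 4041.7 / (896.7 × 12.7) = 0.3549.
CD = 0.0119 + 0.0168 × 0.3549² = 0.01402.
L/D = CL/CD = 0.3549 / 0.01402 = 25.3

L/D = 25.3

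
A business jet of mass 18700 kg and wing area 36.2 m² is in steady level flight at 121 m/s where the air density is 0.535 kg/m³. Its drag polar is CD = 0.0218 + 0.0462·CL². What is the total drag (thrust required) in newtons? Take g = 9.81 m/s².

Weight W = mg = 18700 × 9.81 = 1.8345×10^5 N; in level flight L = W.
q = ½ρv² = ½ × 0.535 × 121² = 3916 Pa.
CL = 2W/(ρv²S) = 2×1.8345×10^5/(0.535×121²×36.2) = 1.294.
CD = 0.0218 + 0.0462 × 1.294² = 0.09915.
D = q·S·CD = 3916 × 36.2 × 0.09915 = 14060 N

D = 14100 N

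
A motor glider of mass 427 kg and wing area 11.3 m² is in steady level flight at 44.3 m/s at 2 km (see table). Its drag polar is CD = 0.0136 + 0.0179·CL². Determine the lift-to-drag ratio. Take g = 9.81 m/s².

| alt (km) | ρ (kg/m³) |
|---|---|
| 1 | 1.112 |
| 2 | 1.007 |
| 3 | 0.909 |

At 2 km, from the table: ρ = 1.007 kg/m³.
Level flight ⇒ L = W = m·g = 427 × 9.81 = 4188.9 N.
q = ½ρv² = ½ × 1.007 × 44.3² = 988.1 Pa.
CL = W/(q·S) = 4188.9 / (988.1 × 11.3) = 0.3752.
CD = 0.0136 + 0.0179 × 0.3752² = 0.01612.
L/D = CL/CD = 0.3752 / 0.01612 = 23.3

L/D = 23.3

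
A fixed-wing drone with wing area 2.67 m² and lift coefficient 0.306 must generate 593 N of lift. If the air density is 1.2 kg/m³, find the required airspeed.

v = 34.8 m/s

L = ½ρv²S·CL ⇒ v = √(2L/(ρ·S·CL))
v = √(2 × 593 / (1.2 × 2.67 × 0.306)) = √1210 = 34.8 m/s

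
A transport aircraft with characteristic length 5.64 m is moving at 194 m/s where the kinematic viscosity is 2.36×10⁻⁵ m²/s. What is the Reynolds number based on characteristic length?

Re = 4.64×10^7

Re = v·c/ν = 194 × 5.64 / (2.36×10⁻⁵) = 4.64×10^7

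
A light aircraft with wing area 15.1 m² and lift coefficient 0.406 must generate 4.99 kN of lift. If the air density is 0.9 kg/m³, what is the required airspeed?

v = 42.5 m/s

L = ½ρv²S·CL ⇒ v = √(2L/(ρ·S·CL))
v = √(2 × 4990 / (0.9 × 15.1 × 0.406)) = √1809 = 42.5 m/s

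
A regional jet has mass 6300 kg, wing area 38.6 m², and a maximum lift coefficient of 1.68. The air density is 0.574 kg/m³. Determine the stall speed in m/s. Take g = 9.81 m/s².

Weight W = mg = 6300 × 9.81 = 61800 N.
From L = ½ρV²S·CL,max = W: V_stall = √(2W/(ρSCL,max)) = √(2·61800/(0.574·38.6·1.68))
V_stall = √3321 = 57.6 m/s

V_stall = 57.6 m/s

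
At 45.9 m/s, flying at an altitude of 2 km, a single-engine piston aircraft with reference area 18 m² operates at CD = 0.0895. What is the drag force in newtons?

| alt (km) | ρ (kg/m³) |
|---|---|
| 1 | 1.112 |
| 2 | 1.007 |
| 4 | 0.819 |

At 2 km, from the table: ρ = 1.007 kg/m³.
Dynamic pressure q = ½ρv² = ½ × 1.007 × 45.9² = 1061 Pa.
D = q·S·CD = 1061 × 18 × 0.0895 = 1710 N

D = 1710 N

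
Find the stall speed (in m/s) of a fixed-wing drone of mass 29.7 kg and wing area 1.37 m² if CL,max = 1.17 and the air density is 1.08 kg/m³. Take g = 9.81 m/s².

V_stall = 18.3 m/s

Stall occurs when L = W at CL,max. W = mg = 29.7 × 9.81 = 291.4 N.
V_stall = √(2W/(ρ·S·CL,max)) = √(2 × 291.4 / (1.08 × 1.37 × 1.17))
V_stall = √336.6 = 18.3 m/s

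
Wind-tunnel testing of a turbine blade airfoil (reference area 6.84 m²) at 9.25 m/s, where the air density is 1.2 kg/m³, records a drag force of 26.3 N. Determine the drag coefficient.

CD = 0.0749

From D = ½ρv²S·CD, rearranging gives CD = 2D/(ρv²S).
CD = 2 × 26.3 / (1.2 × 9.25² × 6.84) = 0.0749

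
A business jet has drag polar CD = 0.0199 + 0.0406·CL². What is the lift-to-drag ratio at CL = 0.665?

L/D = 17.6

CD = 0.0199 + 0.0406 × 0.665² = 0.03785
L/D = CL/CD = 0.665 / 0.03785 = 17.6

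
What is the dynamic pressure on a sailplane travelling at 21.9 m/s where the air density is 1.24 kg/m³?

q = ½ρv² = ½ × 1.24 × 21.9² = 297 Pa

q = 297 Pa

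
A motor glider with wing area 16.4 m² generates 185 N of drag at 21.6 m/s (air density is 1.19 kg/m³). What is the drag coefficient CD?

From D = ½ρv²S·CD, rearranging gives CD = 2D/(ρv²S).
CD = 2 × 185 / (1.19 × 21.6² × 16.4) = 0.0406

CD = 0.0406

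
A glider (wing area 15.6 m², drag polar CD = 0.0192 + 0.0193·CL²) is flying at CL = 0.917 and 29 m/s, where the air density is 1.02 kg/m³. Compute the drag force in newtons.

D = 237 N

CD = 0.0192 + 0.0193 × 0.917² = 0.03543
D = ½ρv²S·CD = ½ × 1.02 × 29² × 15.6 × 0.03543 = 237 N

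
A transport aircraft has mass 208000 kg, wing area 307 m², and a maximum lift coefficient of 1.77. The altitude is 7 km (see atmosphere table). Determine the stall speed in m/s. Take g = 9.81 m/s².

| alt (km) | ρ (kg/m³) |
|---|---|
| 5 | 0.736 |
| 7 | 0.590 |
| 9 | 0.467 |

At 7 km, from the table: ρ = 0.590 kg/m³.
Stall occurs when L = W at CL,max. W = mg = 208000 × 9.81 = 2.04×10^6 N.
V_stall = √(2W/(ρ·S·CL,max)) = √(2 × 2.04×10^6 / (0.59 × 307 × 1.77))
V_stall = √12730 = 113 m/s

V_stall = 113 m/s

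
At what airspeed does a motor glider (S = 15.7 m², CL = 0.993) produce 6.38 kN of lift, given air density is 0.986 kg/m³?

L = ½ρv²S·CL ⇒ v = √(2L/(ρ·S·CL))
v = √(2 × 6380 / (0.986 × 15.7 × 0.993)) = √830.1 = 28.8 m/s

v = 28.8 m/s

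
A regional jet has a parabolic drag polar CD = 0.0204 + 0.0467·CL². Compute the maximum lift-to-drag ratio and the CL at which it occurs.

For CD = CD0 + K·CL², (L/D)max occurs at CL* = √(CD0/K) and equals 1/(2√(K·CD0)).
(L/D)max = 1/(2√(0.0467 × 0.0204)) = 1/(2 × 0.03087) = 16.2
CL* = √(0.0204/0.0467) = 0.661

(L/D)max = 16.2, at CL = 0.661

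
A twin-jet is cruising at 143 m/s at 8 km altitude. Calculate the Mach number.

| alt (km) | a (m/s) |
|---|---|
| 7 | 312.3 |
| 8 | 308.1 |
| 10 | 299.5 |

M = 0.464

At 8 km, from the table: a = 308.1 m/s.
M = v/a = 143 / 308.1 = 0.464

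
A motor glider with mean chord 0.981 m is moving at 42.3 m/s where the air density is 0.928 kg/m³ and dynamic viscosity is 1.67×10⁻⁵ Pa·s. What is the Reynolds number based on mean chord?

Re = 2.31×10^6

Re = ρ·v·c/μ = 0.928 × 42.3 × 0.981 / (1.67×10⁻⁵) = 2.31×10^6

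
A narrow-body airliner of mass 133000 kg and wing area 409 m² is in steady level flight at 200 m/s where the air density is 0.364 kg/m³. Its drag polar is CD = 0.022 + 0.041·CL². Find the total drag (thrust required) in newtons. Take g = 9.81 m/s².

In steady level flight, lift balances weight: W = mg = 133000 × 9.81 = 1.3047×10^6 N.
Dynamic pressure q = 0.5 × 0.364 × 200² = 7280 Pa.
Required CL = L/(qS) = 1.3047×10^6/(7280·409) = 0.4382.
CD = 0.022 + 0.041 × 0.4382² = 0.02987.
D = q·S·CD = 7280 × 409 × 0.02987 = 88950 N

D = 88900 N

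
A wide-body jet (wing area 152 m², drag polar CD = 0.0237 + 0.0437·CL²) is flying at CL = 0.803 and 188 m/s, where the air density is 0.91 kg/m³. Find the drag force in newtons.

CD = 0.0237 + 0.0437 × 0.803² = 0.05188
D = ½ρv²S·CD = ½ × 0.91 × 188² × 152 × 0.05188 = 1.27×10^5 N

D = 1.27×10^5 N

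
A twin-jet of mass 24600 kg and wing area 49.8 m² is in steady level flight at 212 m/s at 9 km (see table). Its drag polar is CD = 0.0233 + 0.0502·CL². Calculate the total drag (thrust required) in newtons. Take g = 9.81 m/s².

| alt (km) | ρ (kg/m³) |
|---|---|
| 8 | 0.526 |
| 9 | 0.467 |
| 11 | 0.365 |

D = 17800 N

At 9 km, from the table: ρ = 0.467 kg/m³.
Level flight ⇒ L = W = m·g = 24600 × 9.81 = 2.4133×10^5 N.
q = ½ρv² = ½ × 0.467 × 212² = 10490 Pa.
CL = 2W/(ρv²S) = 2×2.4133×10^5/(0.467×212²×49.8) = 0.4618.
CD = 0.0233 + 0.0502 × 0.4618² = 0.034.
D = q·S·CD = 10490 × 49.8 × 0.034 = 17770 N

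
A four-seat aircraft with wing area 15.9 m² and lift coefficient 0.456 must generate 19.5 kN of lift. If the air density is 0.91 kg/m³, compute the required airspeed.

v = 76.9 m/s

L = ½ρv²S·CL ⇒ v = √(2L/(ρ·S·CL))
v = √(2 × 19500 / (0.91 × 15.9 × 0.456)) = √5911 = 76.9 m/s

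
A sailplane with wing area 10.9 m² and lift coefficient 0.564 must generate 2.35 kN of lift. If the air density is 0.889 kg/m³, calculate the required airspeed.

L = ½ρv²S·CL ⇒ v = √(2L/(ρ·S·CL))
v = √(2 × 2350 / (0.889 × 10.9 × 0.564)) = √860 = 29.3 m/s

v = 29.3 m/s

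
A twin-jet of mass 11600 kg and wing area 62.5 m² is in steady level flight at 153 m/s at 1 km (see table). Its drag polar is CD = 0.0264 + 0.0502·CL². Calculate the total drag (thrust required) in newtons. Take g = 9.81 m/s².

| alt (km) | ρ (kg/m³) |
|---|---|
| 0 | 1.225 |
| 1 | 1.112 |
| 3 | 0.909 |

At 1 km, from the table: ρ = 1.112 kg/m³.
Level flight ⇒ L = W = m·g = 11600 × 9.81 = 1.138×10^5 N.
q = ½ρv² = ½ × 1.112 × 153² = 13020 Pa.
Required CL = L/(qS) = 1.138×10^5/(13020·62.5) = 0.1399.
CD = 0.0264 + 0.0502 × 0.1399² = 0.02738.
D = q·S·CD = 13020 × 62.5 × 0.02738 = 22270 N

D = 22300 N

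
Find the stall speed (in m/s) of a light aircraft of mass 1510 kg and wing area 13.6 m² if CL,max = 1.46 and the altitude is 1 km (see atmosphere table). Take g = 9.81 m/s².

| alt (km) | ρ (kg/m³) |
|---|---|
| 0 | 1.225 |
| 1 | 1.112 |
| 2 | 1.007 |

At 1 km, from the table: ρ = 1.112 kg/m³.
Stall occurs when L = W at CL,max. W = mg = 1510 × 9.81 = 14810 N.
V_stall = √(2W/(ρ·S·CL,max)) = √(2 × 14810 / (1.112 × 13.6 × 1.46))
V_stall = √1342 = 36.6 m/s

V_stall = 36.6 m/s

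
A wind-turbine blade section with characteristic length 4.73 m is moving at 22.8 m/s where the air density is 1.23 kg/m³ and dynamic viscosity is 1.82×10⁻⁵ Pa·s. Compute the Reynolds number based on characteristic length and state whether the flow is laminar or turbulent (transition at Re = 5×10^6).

Re = ρ·v·c/μ = 1.23 × 22.8 × 4.73 / (1.82×10⁻⁵) = 7.29×10^6
Since 7.29×10^6 > 5×10^6, the flow is turbulent.

Re = 7.29×10^6 (turbulent)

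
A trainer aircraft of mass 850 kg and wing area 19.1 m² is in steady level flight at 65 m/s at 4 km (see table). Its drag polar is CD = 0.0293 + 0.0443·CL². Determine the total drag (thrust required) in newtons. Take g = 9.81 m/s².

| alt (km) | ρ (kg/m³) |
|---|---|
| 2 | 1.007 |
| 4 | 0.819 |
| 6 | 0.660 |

At 4 km, from the table: ρ = 0.819 kg/m³.
In steady level flight, lift balances weight: W = mg = 850 × 9.81 = 8338.5 N.
Dynamic pressure q = 0.5 × 0.819 × 65² = 1730 Pa.
CL = 2W/(ρv²S) = 2×8338.5/(0.819×65²×19.1) = 0.2523.
CD = 0.0293 + 0.0443 × 0.2523² = 0.03212.
D = q·S·CD = 1730 × 19.1 × 0.03212 = 1061 N

D = 1060 N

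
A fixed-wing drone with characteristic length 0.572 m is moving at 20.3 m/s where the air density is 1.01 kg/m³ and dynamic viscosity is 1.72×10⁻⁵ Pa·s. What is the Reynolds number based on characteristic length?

Re = 6.82×10^5

Re = ρ·v·c/μ = 1.01 × 20.3 × 0.572 / (1.72×10⁻⁵) = 6.82×10^5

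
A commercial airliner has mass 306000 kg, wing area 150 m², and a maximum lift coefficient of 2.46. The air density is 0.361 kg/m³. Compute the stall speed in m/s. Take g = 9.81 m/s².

V_stall = 212 m/s

Stall occurs when L = W at CL,max. W = mg = 306000 × 9.81 = 3.002×10^6 N.
V_stall = √(2W/(ρ·S·CL,max)) = √(2 × 3.002×10^6 / (0.361 × 150 × 2.46))
V_stall = √45070 = 212 m/s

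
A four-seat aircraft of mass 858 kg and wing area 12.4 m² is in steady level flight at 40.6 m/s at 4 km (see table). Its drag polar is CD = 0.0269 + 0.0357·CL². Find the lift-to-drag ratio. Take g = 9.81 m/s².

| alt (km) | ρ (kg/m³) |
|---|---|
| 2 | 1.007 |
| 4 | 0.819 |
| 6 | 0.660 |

At 4 km, from the table: ρ = 0.819 kg/m³.
Weight W = mg = 858 × 9.81 = 8417 N; in level flight L = W.
Dynamic pressure q = 0.5 × 0.819 × 40.6² = 675 Pa.
Required CL = L/(qS) = 8417/(675·12.4) = 1.006.
CD = 0.0269 + 0.0357 × 1.006² = 0.063.
L/D = CL/CD = 1.006 / 0.063 = 16

L/D = 16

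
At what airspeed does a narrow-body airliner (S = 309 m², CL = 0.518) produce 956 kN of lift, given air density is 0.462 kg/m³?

v = 161 m/s

L = ½ρv²S·CL ⇒ v = √(2L/(ρ·S·CL))
v = √(2 × 9.56×10^5 / (0.462 × 309 × 0.518)) = √25860 = 161 m/s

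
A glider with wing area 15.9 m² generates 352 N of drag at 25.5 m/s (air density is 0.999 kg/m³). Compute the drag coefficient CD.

From D = ½ρv²S·CD, rearranging gives CD = 2D/(ρv²S).
CD = 2 × 352 / (0.999 × 25.5² × 15.9) = 0.0682

CD = 0.0682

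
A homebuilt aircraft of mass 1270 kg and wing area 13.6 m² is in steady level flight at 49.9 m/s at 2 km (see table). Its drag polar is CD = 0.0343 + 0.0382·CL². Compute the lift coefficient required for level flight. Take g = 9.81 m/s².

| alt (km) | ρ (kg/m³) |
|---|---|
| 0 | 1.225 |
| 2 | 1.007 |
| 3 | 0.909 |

CL = 0.731

At 2 km, from the table: ρ = 1.007 kg/m³.
Level flight ⇒ L = W = m·g = 1270 × 9.81 = 12459 N.
Dynamic pressure q = 0.5 × 1.007 × 49.9² = 1254 Pa.
CL = 2W/(ρv²S) = 2×12459/(1.007×49.9²×13.6) = 0.7307.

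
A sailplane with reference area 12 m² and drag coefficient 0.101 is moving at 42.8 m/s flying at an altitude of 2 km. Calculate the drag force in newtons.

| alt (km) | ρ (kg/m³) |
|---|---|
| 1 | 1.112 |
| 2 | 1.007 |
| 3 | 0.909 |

D = 1120 N

At 2 km, from the table: ρ = 1.007 kg/m³.
Dynamic pressure q = ½ρv² = ½ × 1.007 × 42.8² = 922.3 Pa.
D = q·S·CD = 922.3 × 12 × 0.101 = 1120 N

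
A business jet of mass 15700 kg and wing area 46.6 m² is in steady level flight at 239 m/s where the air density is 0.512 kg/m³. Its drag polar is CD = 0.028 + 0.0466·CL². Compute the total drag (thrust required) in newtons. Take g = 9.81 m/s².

Weight W = mg = 15700 × 9.81 = 1.5402×10^5 N; in level flight L = W.
Dynamic pressure q = 0.5 × 0.512 × 239² = 14620 Pa.
Required CL = L/(qS) = 1.5402×10^5/(14620·46.6) = 0.226.
CD = 0.028 + 0.0466 × 0.226² = 0.03038.
D = q·S·CD = 14620 × 46.6 × 0.03038 = 20700 N

D = 20700 N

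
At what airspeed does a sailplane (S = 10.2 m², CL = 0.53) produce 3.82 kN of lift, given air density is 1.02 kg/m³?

L = ½ρv²S·CL ⇒ v = √(2L/(ρ·S·CL))
v = √(2 × 3820 / (1.02 × 10.2 × 0.53)) = √1386 = 37.2 m/s

v = 37.2 m/s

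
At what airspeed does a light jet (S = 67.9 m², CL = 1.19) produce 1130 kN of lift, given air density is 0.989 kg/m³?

L = ½ρv²S·CL ⇒ v = √(2L/(ρ·S·CL))
v = √(2 × 1.13×10^6 / (0.989 × 67.9 × 1.19)) = √28280 = 168 m/s

v = 168 m/s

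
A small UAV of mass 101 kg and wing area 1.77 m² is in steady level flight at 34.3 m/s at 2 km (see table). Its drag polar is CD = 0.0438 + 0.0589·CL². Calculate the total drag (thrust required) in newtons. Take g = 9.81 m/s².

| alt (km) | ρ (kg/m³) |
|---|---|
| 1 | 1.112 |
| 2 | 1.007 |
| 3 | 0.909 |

At 2 km, from the table: ρ = 1.007 kg/m³.
Level flight ⇒ L = W = m·g = 101 × 9.81 = 990.81 N.
q = ½ρv² = ½ × 1.007 × 34.3² = 592.4 Pa.
CL = W/(q·S) = 990.81 / (592.4 × 1.77) = 0.945.
CD = 0.0438 + 0.0589 × 0.945² = 0.0964.
D = q·S·CD = 592.4 × 1.77 × 0.0964 = 101.1 N

D = 101 N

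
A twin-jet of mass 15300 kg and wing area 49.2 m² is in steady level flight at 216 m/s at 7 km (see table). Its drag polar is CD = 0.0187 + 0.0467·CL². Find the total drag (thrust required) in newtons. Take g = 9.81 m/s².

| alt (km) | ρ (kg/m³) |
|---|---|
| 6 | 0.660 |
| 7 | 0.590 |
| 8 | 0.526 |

D = 14200 N

At 7 km, from the table: ρ = 0.590 kg/m³.
Level flight ⇒ L = W = m·g = 15300 × 9.81 = 1.5009×10^5 N.
Dynamic pressure q = 0.5 × 0.59 × 216² = 13760 Pa.
CL = 2W/(ρv²S) = 2×1.5009×10^5/(0.59×216²×49.2) = 0.2216.
CD = 0.0187 + 0.0467 × 0.2216² = 0.02099.
D = q·S·CD = 13760 × 49.2 × 0.02099 = 14220 N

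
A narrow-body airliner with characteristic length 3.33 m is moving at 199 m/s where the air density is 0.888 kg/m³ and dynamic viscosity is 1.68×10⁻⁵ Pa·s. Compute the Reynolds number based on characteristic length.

Re = 3.5×10^7

Re = ρ·v·c/μ = 0.888 × 199 × 3.33 / (1.68×10⁻⁵) = 3.5×10^7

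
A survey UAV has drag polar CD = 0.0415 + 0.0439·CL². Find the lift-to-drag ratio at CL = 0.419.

L/D = 8.52

CD = 0.0415 + 0.0439 × 0.419² = 0.04921
L/D = CL/CD = 0.419 / 0.04921 = 8.52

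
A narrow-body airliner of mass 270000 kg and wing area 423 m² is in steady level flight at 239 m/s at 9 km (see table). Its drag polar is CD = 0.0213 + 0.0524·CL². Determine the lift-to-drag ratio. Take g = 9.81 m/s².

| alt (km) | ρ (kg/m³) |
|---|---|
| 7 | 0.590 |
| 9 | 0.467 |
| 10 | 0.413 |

At 9 km, from the table: ρ = 0.467 kg/m³.
Weight W = mg = 270000 × 9.81 = 2.6487×10^6 N; in level flight L = W.
Dynamic pressure q = 0.5 × 0.467 × 239² = 13340 Pa.
CL = W/(q·S) = 2.6487×10^6 / (13340 × 423) = 0.4695.
CD = 0.0213 + 0.0524 × 0.4695² = 0.03285.
L/D = CL/CD = 0.4695 / 0.03285 = 14.3

L/D = 14.3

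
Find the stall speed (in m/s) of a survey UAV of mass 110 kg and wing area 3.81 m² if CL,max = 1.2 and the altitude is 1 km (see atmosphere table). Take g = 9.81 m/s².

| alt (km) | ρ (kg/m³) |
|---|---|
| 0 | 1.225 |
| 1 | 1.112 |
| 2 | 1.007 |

At 1 km, from the table: ρ = 1.112 kg/m³.
Stall occurs when L = W at CL,max. W = mg = 110 × 9.81 = 1079 N.
From L = ½ρV²S·CL,max = W: V_stall = √(2W/(ρSCL,max)) = √(2·1079/(1.112·3.81·1.2))
V_stall = √424.5 = 20.6 m/s

V_stall = 20.6 m/s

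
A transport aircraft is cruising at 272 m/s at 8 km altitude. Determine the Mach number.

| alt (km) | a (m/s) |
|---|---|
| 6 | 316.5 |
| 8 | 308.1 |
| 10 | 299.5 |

At 8 km, from the table: a = 308.1 m/s.
M = v/a = 272 / 308.1 = 0.883

M = 0.883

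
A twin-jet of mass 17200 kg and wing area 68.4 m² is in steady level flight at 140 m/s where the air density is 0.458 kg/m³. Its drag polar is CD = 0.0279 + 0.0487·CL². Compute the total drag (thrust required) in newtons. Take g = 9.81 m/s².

Level flight ⇒ L = W = m·g = 17200 × 9.81 = 1.6873×10^5 N.
q = ½ρv² = ½ × 0.458 × 140² = 4488 Pa.
CL = W/(q·S) = 1.6873×10^5 / (4488 × 68.4) = 0.5496.
CD = 0.0279 + 0.0487 × 0.5496² = 0.04261.
D = q·S·CD = 4488 × 68.4 × 0.04261 = 13080 N

D = 13100 N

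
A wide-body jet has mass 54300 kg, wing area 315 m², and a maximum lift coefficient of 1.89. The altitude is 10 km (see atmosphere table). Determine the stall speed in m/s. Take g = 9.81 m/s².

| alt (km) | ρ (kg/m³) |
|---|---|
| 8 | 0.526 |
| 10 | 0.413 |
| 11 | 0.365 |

V_stall = 65.8 m/s

At 10 km, from the table: ρ = 0.413 kg/m³.
Stall occurs when L = W at CL,max. W = mg = 54300 × 9.81 = 5.327×10^5 N.
V_stall = √(2W/(ρ·S·CL,max)) = √(2 × 5.327×10^5 / (0.413 × 315 × 1.89))
V_stall = √4333 = 65.8 m/s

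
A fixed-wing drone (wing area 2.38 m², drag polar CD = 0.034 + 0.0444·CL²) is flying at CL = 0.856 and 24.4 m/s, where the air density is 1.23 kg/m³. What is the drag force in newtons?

D = 58 N

CD = 0.034 + 0.0444 × 0.856² = 0.06653
D = ½ρv²S·CD = ½ × 1.23 × 24.4² × 2.38 × 0.06653 = 58 N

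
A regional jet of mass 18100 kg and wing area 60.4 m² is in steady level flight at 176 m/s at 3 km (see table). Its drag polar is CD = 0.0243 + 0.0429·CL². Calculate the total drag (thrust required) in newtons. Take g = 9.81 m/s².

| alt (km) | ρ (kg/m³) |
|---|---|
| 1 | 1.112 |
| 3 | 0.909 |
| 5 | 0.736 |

D = 22300 N

At 3 km, from the table: ρ = 0.909 kg/m³.
Weight W = mg = 18100 × 9.81 = 1.7756×10^5 N; in level flight L = W.
Dynamic pressure q = 0.5 × 0.909 × 176² = 14080 Pa.
CL = W/(q·S) = 1.7756×10^5 / (14080 × 60.4) = 0.2088.
CD = 0.0243 + 0.0429 × 0.2088² = 0.02617.
D = q·S·CD = 14080 × 60.4 × 0.02617 = 22250 N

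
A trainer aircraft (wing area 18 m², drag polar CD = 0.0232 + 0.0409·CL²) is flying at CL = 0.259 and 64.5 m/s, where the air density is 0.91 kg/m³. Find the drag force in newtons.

CD = 0.0232 + 0.0409 × 0.259² = 0.02594
D = ½ρv²S·CD = ½ × 0.91 × 64.5² × 18 × 0.02594 = 884 N

D = 884 N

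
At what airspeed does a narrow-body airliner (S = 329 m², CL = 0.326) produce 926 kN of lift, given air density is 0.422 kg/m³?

v = 202 m/s

L = ½ρv²S·CL ⇒ v = √(2L/(ρ·S·CL))
v = √(2 × 9.26×10^5 / (0.422 × 329 × 0.326)) = √40920 = 202 m/s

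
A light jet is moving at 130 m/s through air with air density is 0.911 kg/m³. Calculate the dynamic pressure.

q = ½ρv² = ½ × 0.911 × 130² = 7700 Pa

q = 7700 Pa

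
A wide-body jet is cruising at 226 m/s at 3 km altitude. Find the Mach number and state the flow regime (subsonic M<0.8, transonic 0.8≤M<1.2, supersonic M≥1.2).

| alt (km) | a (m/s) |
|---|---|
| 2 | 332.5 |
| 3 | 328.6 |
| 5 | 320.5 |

M = 0.688 (subsonic)

At 3 km, from the table: a = 328.6 m/s.
M = v/a = 226 / 328.6 = 0.688
M = 0.688 → subsonic.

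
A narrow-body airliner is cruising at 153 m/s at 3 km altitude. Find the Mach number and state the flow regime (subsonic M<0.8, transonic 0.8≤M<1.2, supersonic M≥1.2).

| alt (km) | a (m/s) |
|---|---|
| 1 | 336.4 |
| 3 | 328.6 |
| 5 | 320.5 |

At 3 km, from the table: a = 328.6 m/s.
M = v/a = 153 / 328.6 = 0.466
M = 0.466 → subsonic.

M = 0.466 (subsonic)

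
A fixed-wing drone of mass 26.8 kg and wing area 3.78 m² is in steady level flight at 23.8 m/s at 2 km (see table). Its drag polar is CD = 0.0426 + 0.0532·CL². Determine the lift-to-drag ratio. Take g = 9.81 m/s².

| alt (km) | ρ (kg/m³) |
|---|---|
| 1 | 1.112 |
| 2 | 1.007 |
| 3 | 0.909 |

At 2 km, from the table: ρ = 1.007 kg/m³.
Weight W = mg = 26.8 × 9.81 = 262.91 N; in level flight L = W.
Dynamic pressure q = 0.5 × 1.007 × 23.8² = 285.2 Pa.
CL = W/(q·S) = 262.91 / (285.2 × 3.78) = 0.2439.
CD = 0.0426 + 0.0532 × 0.2439² = 0.04576.
L/D = CL/CD = 0.2439 / 0.04576 = 5.33

L/D = 5.33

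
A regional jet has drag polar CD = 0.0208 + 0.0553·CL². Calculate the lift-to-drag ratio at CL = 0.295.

L/D = 11.5

CD = 0.0208 + 0.0553 × 0.295² = 0.02561
L/D = CL/CD = 0.295 / 0.02561 = 11.5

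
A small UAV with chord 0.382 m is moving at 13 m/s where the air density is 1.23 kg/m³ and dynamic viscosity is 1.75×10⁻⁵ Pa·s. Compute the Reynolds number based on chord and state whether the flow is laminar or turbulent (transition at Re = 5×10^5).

Re = 3.49×10^5 (laminar)

Re = ρ·v·c/μ = 1.23 × 13 × 0.382 / (1.75×10⁻⁵) = 3.49×10^5
Since 3.49×10^5 < 5×10^5, the flow is laminar.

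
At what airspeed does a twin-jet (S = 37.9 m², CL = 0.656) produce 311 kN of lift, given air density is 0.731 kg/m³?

L = ½ρv²S·CL ⇒ v = √(2L/(ρ·S·CL))
v = √(2 × 3.11×10^5 / (0.731 × 37.9 × 0.656)) = √34220 = 185 m/s

v = 185 m/s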